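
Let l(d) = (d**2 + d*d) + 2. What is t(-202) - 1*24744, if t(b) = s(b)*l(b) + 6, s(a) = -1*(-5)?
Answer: 383312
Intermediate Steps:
s(a) = 5
l(d) = 2 + 2*d**2 (l(d) = (d**2 + d**2) + 2 = 2*d**2 + 2 = 2 + 2*d**2)
t(b) = 16 + 10*b**2 (t(b) = 5*(2 + 2*b**2) + 6 = (10 + 10*b**2) + 6 = 16 + 10*b**2)
t(-202) - 1*24744 = (16 + 10*(-202)**2) - 1*24744 = (16 + 10*40804) - 24744 = (16 + 408040) - 24744 = 408056 - 24744 = 383312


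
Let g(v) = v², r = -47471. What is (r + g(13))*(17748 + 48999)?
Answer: -3157266594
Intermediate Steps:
(r + g(13))*(17748 + 48999) = (-47471 + 13²)*(17748 + 48999) = (-47471 + 169)*66747 = -47302*66747 = -3157266594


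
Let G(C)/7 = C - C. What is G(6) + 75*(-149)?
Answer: -11175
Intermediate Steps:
G(C) = 0 (G(C) = 7*(C - C) = 7*0 = 0)
G(6) + 75*(-149) = 0 + 75*(-149) = 0 - 11175 = -11175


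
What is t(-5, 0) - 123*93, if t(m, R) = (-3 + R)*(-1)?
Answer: -11436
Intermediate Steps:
t(m, R) = 3 - R
t(-5, 0) - 123*93 = (3 - 1*0) - 123*93 = (3 + 0) - 11439 = 3 - 11439 = -11436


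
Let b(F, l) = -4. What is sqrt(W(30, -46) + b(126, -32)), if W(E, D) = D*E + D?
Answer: I*sqrt(1430) ≈ 37.815*I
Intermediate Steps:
W(E, D) = D + D*E
sqrt(W(30, -46) + b(126, -32)) = sqrt(-46*(1 + 30) - 4) = sqrt(-46*31 - 4) = sqrt(-1426 - 4) = sqrt(-1430) = I*sqrt(1430)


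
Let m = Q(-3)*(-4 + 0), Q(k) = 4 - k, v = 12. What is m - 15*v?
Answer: -208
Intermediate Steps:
m = -28 (m = (4 - 1*(-3))*(-4 + 0) = (4 + 3)*(-4) = 7*(-4) = -28)
m - 15*v = -28 - 15*12 = -28 - 180 = -208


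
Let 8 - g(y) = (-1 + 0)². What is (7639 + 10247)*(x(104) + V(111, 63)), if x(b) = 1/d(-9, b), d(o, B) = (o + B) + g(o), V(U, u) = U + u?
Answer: 52909769/17 ≈ 3.1123e+6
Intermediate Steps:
g(y) = 7 (g(y) = 8 - (-1 + 0)² = 8 - 1*(-1)² = 8 - 1*1 = 8 - 1 = 7)
d(o, B) = 7 + B + o (d(o, B) = (o + B) + 7 = (B + o) + 7 = 7 + B + o)
x(b) = 1/(-2 + b) (x(b) = 1/(7 + b - 9) = 1/(-2 + b))
(7639 + 10247)*(x(104) + V(111, 63)) = (7639 + 10247)*(1/(-2 + 104) + (111 + 63)) = 17886*(1/102 + 174) = 17886*(17749/102) = 52909769/17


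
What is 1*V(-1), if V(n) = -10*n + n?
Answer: 9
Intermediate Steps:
V(n) = -9*n
1*V(-1) = 1*(-9*(-1)) = 1*9 = 9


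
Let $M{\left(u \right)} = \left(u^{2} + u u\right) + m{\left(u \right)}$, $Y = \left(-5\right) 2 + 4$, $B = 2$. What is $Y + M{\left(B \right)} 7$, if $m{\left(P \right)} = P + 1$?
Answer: $71$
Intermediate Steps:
$m{\left(P \right)} = 1 + P$
$Y = -6$ ($Y = -10 + 4 = -6$)
$M{\left(u \right)} = 1 + u + 2 u^{2}$ ($M{\left(u \right)} = \left(u^{2} + u u\right) + \left(1 + u\right) = \left(u^{2} + u^{2}\right) + \left(1 + u\right) = 2 u^{2} + \left(1 + u\right) = 1 + u + 2 u^{2}$)
$Y + M{\left(B \right)} 7 = -6 + \left(1 + 2 + 2 \cdot 2^{2}\right) 7 = -6 + \left(1 + 2 + 2 \cdot 4\right) 7 = -6 + \left(1 + 2 + 8\right) 7 = -6 + 11 \cdot 7 = -6 + 77 = 71$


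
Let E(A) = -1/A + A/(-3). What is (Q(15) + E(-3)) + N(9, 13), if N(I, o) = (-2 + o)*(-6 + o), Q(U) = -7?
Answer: 214/3 ≈ 71.333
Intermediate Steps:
E(A) = -1/A - A/3 (E(A) = -1/A + A*(-1/3) = -1/A - A/3)
N(I, o) = (-6 + o)*(-2 + o)
(Q(15) + E(-3)) + N(9, 13) = (-7 + (-1/(-3) - 1/3*(-3))) + (12 + 13**2 - 8*13) = (-7 + (-1*(-1/3) + 1)) + (12 + 169 - 104) = (-7 + (1/3 + 1)) + 77 = (-7 + 4/3) + 77 = -17/3 + 77 = 214/3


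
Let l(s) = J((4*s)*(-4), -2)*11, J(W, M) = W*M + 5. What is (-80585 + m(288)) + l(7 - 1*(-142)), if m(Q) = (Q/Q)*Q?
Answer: -27794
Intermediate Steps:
J(W, M) = 5 + M*W (J(W, M) = M*W + 5 = 5 + M*W)
l(s) = 55 + 352*s (l(s) = (5 - 2*4*s*(-4))*11 = (5 - (-32)*s)*11 = (5 + 32*s)*11 = 55 + 352*s)
m(Q) = Q (m(Q) = 1*Q = Q)
(-80585 + m(288)) + l(7 - 1*(-142)) = (-80585 + 288) + (55 + 352*(7 - 1*(-142))) = -80297 + (55 + 352*(7 + 142)) = -80297 + (55 + 352*149) = -80297 + (55 + 52448) = -80297 + 52503 = -27794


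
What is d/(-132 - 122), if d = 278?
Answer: -139/127 ≈ -1.0945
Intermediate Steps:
d/(-132 - 122) = 278/(-132 - 122) = 278/(-254) = -1/254*278 = -139/127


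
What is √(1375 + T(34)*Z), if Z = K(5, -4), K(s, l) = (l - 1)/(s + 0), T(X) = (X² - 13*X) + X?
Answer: √627 ≈ 25.040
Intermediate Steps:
T(X) = X² - 12*X
K(s, l) = (-1 + l)/s
Z = -1 (Z = (-1 - 4)/5 = (⅕)*(-5) = -1)
√(1375 + T(34)*Z) = √(1375 + (34*(-12 + 34))*(-1)) = √(1375 + (34*22)*(-1)) = √(1375 + 748*(-1)) = √(1375 - 748) = √627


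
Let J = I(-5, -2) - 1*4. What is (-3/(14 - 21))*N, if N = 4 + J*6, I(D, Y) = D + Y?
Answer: -186/7 ≈ -26.571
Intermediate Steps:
J = -11 (J = (-5 - 2) - 1*4 = -7 - 4 = -11)
N = -62 (N = 4 - 11*6 = 4 - 66 = -62)
(-3/(14 - 21))*N = (-3/(14 - 21))*(-62) = (-3/(-7))*(-62) = -⅐*(-3)*(-62) = (3/7)*(-62) = -186/7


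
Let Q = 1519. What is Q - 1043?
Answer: 476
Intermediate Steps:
Q - 1043 = 1519 - 1043 = 476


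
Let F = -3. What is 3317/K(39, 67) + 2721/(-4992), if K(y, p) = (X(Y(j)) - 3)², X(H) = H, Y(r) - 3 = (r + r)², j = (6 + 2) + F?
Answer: -221907/1040000 ≈ -0.21337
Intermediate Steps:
j = 5 (j = (6 + 2) - 3 = 8 - 3 = 5)
Y(r) = 3 + 4*r² (Y(r) = 3 + (r + r)² = 3 + (2*r)² = 3 + 4*r²)
K(y, p) = 10000 (K(y, p) = ((3 + 4*5²) - 3)² = ((3 + 4*25) - 3)² = ((3 + 100) - 3)² = (103 - 3)² = 100² = 10000)
3317/K(39, 67) + 2721/(-4992) = 3317/10000 + 2721/(-4992) = 3317*(1/10000) + 2721*(-1/4992) = 3317/10000 - 907/1664 = -221907/1040000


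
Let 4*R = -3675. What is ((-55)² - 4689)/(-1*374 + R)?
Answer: 6656/5171 ≈ 1.2872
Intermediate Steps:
R = -3675/4 (R = (¼)*(-3675) = -3675/4 ≈ -918.75)
((-55)² - 4689)/(-1*374 + R) = ((-55)² - 4689)/(-1*374 - 3675/4) = (3025 - 4689)/(-374 - 3675/4) = -1664/(-5171/4) = -1664*(-4/5171) = 6656/5171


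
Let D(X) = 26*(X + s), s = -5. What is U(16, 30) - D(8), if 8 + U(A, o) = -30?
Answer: -116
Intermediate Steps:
U(A, o) = -38 (U(A, o) = -8 - 30 = -38)
D(X) = -130 + 26*X (D(X) = 26*(X - 5) = 26*(-5 + X) = -130 + 26*X)
U(16, 30) - D(8) = -38 - (-130 + 26*8) = -38 - (-130 + 208) = -38 - 1*78 = -38 - 78 = -116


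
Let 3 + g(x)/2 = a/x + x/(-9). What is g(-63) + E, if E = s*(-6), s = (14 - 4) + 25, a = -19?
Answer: -12688/63 ≈ -201.40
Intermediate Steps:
g(x) = -6 - 38/x - 2*x/9 (g(x) = -6 + 2*(-19/x + x/(-9)) = -6 + 2*(-19/x + x*(-⅑)) = -6 + 2*(-19/x - x/9) = -6 + (-38/x - 2*x/9) = -6 - 38/x - 2*x/9)
s = 35 (s = 10 + 25 = 35)
E = -210 (E = 35*(-6) = -210)
g(-63) + E = (-6 - 38/(-63) - 2/9*(-63)) - 210 = (-6 - 38*(-1/63) + 14) - 210 = (-6 + 38/63 + 14) - 210 = 542/63 - 210 = -12688/63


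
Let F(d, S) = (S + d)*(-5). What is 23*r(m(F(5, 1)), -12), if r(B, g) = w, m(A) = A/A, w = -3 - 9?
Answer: -276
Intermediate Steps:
w = -12
F(d, S) = -5*S - 5*d
m(A) = 1
r(B, g) = -12
23*r(m(F(5, 1)), -12) = 23*(-12) = -276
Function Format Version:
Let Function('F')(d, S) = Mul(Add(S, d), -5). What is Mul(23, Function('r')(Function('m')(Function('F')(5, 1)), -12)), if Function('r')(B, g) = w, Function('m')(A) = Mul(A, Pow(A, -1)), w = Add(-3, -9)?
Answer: -276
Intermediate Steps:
w = -12
Function('F')(d, S) = Add(Mul(-5, S), Mul(-5, d))
Function('m')(A) = 1
Function('r')(B, g) = -12
Mul(23, Function('r')(Function('m')(Function('F')(5, 1)), -12)) = Mul(23, -12) = -276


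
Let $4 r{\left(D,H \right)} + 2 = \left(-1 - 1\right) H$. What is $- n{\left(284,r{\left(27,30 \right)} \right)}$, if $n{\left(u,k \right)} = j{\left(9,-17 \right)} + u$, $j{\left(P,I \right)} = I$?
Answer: $-267$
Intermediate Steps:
$r{\left(D,H \right)} = - \frac{1}{2} - \frac{H}{2}$ ($r{\left(D,H \right)} = - \frac{1}{2} + \frac{\left(-1 - 1\right) H}{4} = - \frac{1}{2} + \frac{\left(-2\right) H}{4} = - \frac{1}{2} - \frac{H}{2}$)
$n{\left(u,k \right)} = -17 + u$
$- n{\left(284,r{\left(27,30 \right)} \right)} = - (-17 + 284) = \left(-1\right) 267 = -267$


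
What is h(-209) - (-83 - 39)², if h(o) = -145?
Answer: -15029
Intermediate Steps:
h(-209) - (-83 - 39)² = -145 - (-83 - 39)² = -145 - 1*(-122)² = -145 - 1*14884 = -145 - 14884 = -15029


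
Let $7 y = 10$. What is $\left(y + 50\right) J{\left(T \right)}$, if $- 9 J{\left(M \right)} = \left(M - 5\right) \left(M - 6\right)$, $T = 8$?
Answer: $- \frac{240}{7} \approx -34.286$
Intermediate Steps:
$J{\left(M \right)} = - \frac{\left(-6 + M\right) \left(-5 + M\right)}{9}$ ($J{\left(M \right)} = - \frac{\left(M - 5\right) \left(M - 6\right)}{9} = - \frac{\left(-5 + M\right) \left(-6 + M\right)}{9} = - \frac{\left(-6 + M\right) \left(-5 + M\right)}{9}$)
$y = \frac{10}{7}$ ($y = \frac{1}{7} \cdot 10 = \frac{10}{7} \approx 1.4286$)
$\left(y + 50\right) J{\left(T \right)} = \left(\frac{10}{7} + 50\right) \left(- \frac{10}{3} - \frac{8^{2}}{9} + \frac{11}{9} \cdot 8\right) = \frac{360 \left(- \frac{10}{3} - \frac{64}{9} + \frac{88}{9}\right)}{7} = \frac{360}{7} \left(- \frac{2}{3}\right) = - \frac{240}{7}$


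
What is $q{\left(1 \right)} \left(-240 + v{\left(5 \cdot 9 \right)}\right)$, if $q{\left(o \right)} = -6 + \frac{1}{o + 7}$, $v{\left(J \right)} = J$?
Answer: $\frac{9165}{8} \approx 1145.6$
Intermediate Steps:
$q{\left(o \right)} = -6 + \frac{1}{7 + o}$
$q{\left(1 \right)} \left(-240 + v{\left(5 \cdot 9 \right)}\right) = \frac{-41 - 6}{7 + 1} \left(-240 + 5 \cdot 9\right) = \frac{-41 - 6}{8} \left(-240 + 45\right) = \frac{1}{8} \left(-47\right) \left(-195\right) = \left(- \frac{47}{8}\right) \left(-195\right) = \frac{9165}{8}$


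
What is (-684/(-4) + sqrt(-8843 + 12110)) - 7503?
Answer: -7332 + 33*sqrt(3) ≈ -7274.8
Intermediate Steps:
(-684/(-4) + sqrt(-8843 + 12110)) - 7503 = (-1/4*(-684) + sqrt(3267)) - 7503 = (171 + 33*sqrt(3)) - 7503 = -7332 + 33*sqrt(3)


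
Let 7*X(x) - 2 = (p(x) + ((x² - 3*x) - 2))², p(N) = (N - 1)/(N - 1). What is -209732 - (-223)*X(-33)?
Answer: 312732409/7 ≈ 4.4676e+7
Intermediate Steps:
p(N) = 1 (p(N) = (-1 + N)/(-1 + N) = 1)
X(x) = 2/7 + (-1 + x² - 3*x)²/7 (X(x) = 2/7 + (1 + ((x² - 3*x) - 2))²/7 = 2/7 + (1 + (-2 + x² - 3*x))²/7 = 2/7 + (-1 + x² - 3*x)²/7)
-209732 - (-223)*X(-33) = -209732 - (-223)*(2/7 + (-1 + (-33)² - 3*(-33))²/7) = -209732 - (-223)*(2/7 + (-1 + 1089 + 99)²/7) = -209732 - (-223)*(2/7 + (⅐)*1187²) = -209732 - (-223)*(2/7 + (⅐)*1408969) = -209732 - (-223)*(2/7 + 1408969/7) = -209732 - (-223)*1408971/7 = -209732 - 1*(-314200533/7) = -209732 + 314200533/7 = 312732409/7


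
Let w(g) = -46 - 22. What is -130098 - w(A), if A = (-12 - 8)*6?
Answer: -130030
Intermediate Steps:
A = -120 (A = -20*6 = -120)
w(g) = -68
-130098 - w(A) = -130098 - 1*(-68) = -130098 + 68 = -130030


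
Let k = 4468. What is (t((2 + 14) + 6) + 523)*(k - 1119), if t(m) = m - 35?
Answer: 1707990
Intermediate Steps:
t(m) = -35 + m
(t((2 + 14) + 6) + 523)*(k - 1119) = ((-35 + ((2 + 14) + 6)) + 523)*(4468 - 1119) = ((-35 + (16 + 6)) + 523)*3349 = ((-35 + 22) + 523)*3349 = (-13 + 523)*3349 = 510*3349 = 1707990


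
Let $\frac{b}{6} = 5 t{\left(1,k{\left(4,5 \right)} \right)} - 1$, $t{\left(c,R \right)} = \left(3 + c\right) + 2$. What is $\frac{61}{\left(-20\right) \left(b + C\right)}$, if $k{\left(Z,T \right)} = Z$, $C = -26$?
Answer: $- \frac{61}{2960} \approx -0.020608$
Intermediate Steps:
$t{\left(c,R \right)} = 5 + c$
$b = 174$ ($b = 6 \left(5 \left(5 + 1\right) - 1\right) = 6 \left(5 \cdot 6 - 1\right) = 6 \left(30 - 1\right) = 6 \cdot 29 = 174$)
$\frac{61}{\left(-20\right) \left(b + C\right)} = \frac{61}{\left(-20\right) \left(174 - 26\right)} = \frac{61}{\left(-20\right) 148} = \frac{61}{-2960} = 61 \left(- \frac{1}{2960}\right) = - \frac{61}{2960}$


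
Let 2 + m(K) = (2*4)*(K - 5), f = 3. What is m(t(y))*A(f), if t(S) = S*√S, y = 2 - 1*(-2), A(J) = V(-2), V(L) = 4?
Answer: 88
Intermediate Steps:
A(J) = 4
y = 4 (y = 2 + 2 = 4)
t(S) = S^(3/2)
m(K) = -42 + 8*K (m(K) = -2 + (2*4)*(K - 5) = -2 + 8*(-5 + K) = -2 + (-40 + 8*K) = -42 + 8*K)
m(t(y))*A(f) = (-42 + 8*4^(3/2))*4 = (-42 + 8*8)*4 = (-42 + 64)*4 = 22*4 = 88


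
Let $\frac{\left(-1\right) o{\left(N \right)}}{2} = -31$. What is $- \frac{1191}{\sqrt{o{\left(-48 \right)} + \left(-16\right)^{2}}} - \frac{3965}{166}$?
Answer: $- \frac{3965}{166} - \frac{397 \sqrt{318}}{106} \approx -90.673$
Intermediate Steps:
$o{\left(N \right)} = 62$ ($o{\left(N \right)} = \left(-2\right) \left(-31\right) = 62$)
$- \frac{1191}{\sqrt{o{\left(-48 \right)} + \left(-16\right)^{2}}} - \frac{3965}{166} = - \frac{1191}{\sqrt{62 + \left(-16\right)^{2}}} - \frac{3965}{166} = - \frac{1191}{\sqrt{62 + 256}} - \frac{3965}{166} = - \frac{1191}{\sqrt{318}} - \frac{3965}{166} = - 1191 \frac{\sqrt{318}}{318} - \frac{3965}{166} = - \frac{397 \sqrt{318}}{106} - \frac{3965}{166} = - \frac{3965}{166} - \frac{397 \sqrt{318}}{106}$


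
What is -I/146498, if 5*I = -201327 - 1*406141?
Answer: 303734/366245 ≈ 0.82932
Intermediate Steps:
I = -607468/5 (I = (-201327 - 1*406141)/5 = (-201327 - 406141)/5 = (1/5)*(-607468) = -607468/5 ≈ -1.2149e+5)
-I/146498 = -(-607468)/(5*146498) = -1*(-303734/366245) = 303734/366245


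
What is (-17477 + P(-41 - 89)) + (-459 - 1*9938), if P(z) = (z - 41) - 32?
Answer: -28077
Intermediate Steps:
P(z) = -73 + z (P(z) = (-41 + z) - 32 = -73 + z)
(-17477 + P(-41 - 89)) + (-459 - 1*9938) = (-17477 + (-73 + (-41 - 89))) + (-459 - 1*9938) = (-17477 + (-73 - 130)) + (-459 - 9938) = (-17477 - 203) - 10397 = -17680 - 10397 = -28077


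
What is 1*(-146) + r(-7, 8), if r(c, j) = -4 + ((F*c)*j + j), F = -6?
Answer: 194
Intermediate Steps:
r(c, j) = -4 + j - 6*c*j (r(c, j) = -4 + ((-6*c)*j + j) = -4 + (-6*c*j + j) = -4 + (j - 6*c*j) = -4 + j - 6*c*j)
1*(-146) + r(-7, 8) = 1*(-146) + (-4 + 8 - 6*(-7)*8) = -146 + (-4 + 8 + 336) = -146 + 340 = 194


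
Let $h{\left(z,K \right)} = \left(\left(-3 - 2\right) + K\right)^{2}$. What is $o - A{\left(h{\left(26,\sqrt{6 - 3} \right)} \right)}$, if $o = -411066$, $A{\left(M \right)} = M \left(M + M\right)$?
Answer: $-413234 + 1120 \sqrt{3} \approx -4.1129 \cdot 10^{5}$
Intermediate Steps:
$h{\left(z,K \right)} = \left(-5 + K\right)^{2}$ ($h{\left(z,K \right)} = \left(\left(-3 - 2\right) + K\right)^{2} = \left(-5 + K\right)^{2}$)
$A{\left(M \right)} = 2 M^{2}$ ($A{\left(M \right)} = M 2 M = 2 M^{2}$)
$o - A{\left(h{\left(26,\sqrt{6 - 3} \right)} \right)} = -411066 - 2 \left(\left(-5 + \sqrt{6 - 3}\right)^{2}\right)^{2} = -411066 - 2 \left(\left(-5 + \sqrt{3}\right)^{2}\right)^{2} = -411066 - 2 \left(-5 + \sqrt{3}\right)^{4}$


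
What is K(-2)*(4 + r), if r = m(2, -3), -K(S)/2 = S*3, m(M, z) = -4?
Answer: 0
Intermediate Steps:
K(S) = -6*S (K(S) = -2*S*3 = -6*S)
r = -4
K(-2)*(4 + r) = (-6*(-2))*(4 - 4) = 12*0 = 0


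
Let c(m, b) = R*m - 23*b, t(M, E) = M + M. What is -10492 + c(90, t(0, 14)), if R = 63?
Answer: -4822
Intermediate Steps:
t(M, E) = 2*M
c(m, b) = -23*b + 63*m (c(m, b) = 63*m - 23*b = -23*b + 63*m)
-10492 + c(90, t(0, 14)) = -10492 + (-46*0 + 63*90) = -10492 + (-23*0 + 5670) = -10492 + (0 + 5670) = -10492 + 5670 = -4822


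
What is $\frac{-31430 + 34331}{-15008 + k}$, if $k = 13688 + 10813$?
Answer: $\frac{2901}{9493} \approx 0.30559$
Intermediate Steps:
$k = 24501$
$\frac{-31430 + 34331}{-15008 + k} = \frac{-31430 + 34331}{-15008 + 24501} = \frac{2901}{9493}$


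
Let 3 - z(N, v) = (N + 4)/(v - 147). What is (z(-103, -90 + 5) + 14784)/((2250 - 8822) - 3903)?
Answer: -686097/486040 ≈ -1.4116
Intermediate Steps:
z(N, v) = 3 - (4 + N)/(-147 + v) (z(N, v) = 3 - (N + 4)/(v - 147) = 3 - (4 + N)/(-147 + v))
(z(-103, -90 + 5) + 14784)/((2250 - 8822) - 3903) = ((-445 - 1*(-103) + 3*(-90 + 5))/(-147 + (-90 + 5)) + 14784)/((2250 - 8822) - 3903) = ((-445 + 103 + 3*(-85))/(-147 - 85) + 14784)/(-6572 - 3903) = ((-445 + 103 - 255)/(-232) + 14784)/(-10475) = (-1/232*(-597) + 14784)*(-1/10475) = (597/232 + 14784)*(-1/10475) = (3430485/232)*(-1/10475) = -686097/486040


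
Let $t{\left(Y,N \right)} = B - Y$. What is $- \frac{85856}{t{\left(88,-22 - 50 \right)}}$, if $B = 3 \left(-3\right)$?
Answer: $\frac{85856}{97} \approx 885.11$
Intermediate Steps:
$B = -9$
$t{\left(Y,N \right)} = -9 - Y$
$- \frac{85856}{t{\left(88,-22 - 50 \right)}} = - \frac{85856}{-9 - 88} = - \frac{85856}{-97} = \left(-85856\right) \left(- \frac{1}{97}\right) = \frac{85856}{97}$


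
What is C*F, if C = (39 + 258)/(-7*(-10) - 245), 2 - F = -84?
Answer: -25542/175 ≈ -145.95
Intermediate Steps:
F = 86 (F = 2 - 1*(-84) = 2 + 84 = 86)
C = -297/175 (C = 297/(70 - 245) = 297/(-175) = 297*(-1/175) = -297/175 ≈ -1.6971)
C*F = -297/175*86 = -25542/175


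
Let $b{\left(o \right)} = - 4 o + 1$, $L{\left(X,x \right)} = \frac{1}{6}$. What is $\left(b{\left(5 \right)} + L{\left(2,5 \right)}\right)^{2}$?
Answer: $\frac{12769}{36} \approx 354.69$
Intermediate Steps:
$L{\left(X,x \right)} = \frac{1}{6}$
$b{\left(o \right)} = 1 - 4 o$
$\left(b{\left(5 \right)} + L{\left(2,5 \right)}\right)^{2} = \left(\left(1 - 20\right) + \frac{1}{6}\right)^{2} = \left(-19 + \frac{1}{6}\right)^{2} = \left(- \frac{113}{6}\right)^{2} = \frac{12769}{36}$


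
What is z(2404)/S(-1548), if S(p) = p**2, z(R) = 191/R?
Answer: 191/5760714816 ≈ 3.3156e-8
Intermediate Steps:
z(2404)/S(-1548) = (191/2404)/((-1548)**2) = (191*(1/2404))/2396304 = (191/2404)*(1/2396304) = 191/5760714816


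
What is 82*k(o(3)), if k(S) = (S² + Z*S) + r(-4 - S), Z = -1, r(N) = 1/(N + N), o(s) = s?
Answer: 3403/7 ≈ 486.14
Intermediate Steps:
r(N) = 1/(2*N)
k(S) = S² + 1/(2*(-4 - S)) - S (k(S) = (S² - S) + 1/(2*(-4 - S)) = S² + 1/(2*(-4 - S)) - S)
82*k(o(3)) = 82*((-½ + 3*(-1 + 3)*(4 + 3))/(4 + 3)) = 82*((-½ + 3*2*7)/7) = 82*((-½ + 42)/7) = 82*((⅐)*(83/2)) = 82*(83/14) = 3403/7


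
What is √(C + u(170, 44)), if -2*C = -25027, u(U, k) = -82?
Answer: 23*√94/2 ≈ 111.50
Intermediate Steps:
C = 25027/2 (C = -½*(-25027) = 25027/2 ≈ 12514.)
√(C + u(170, 44)) = √(25027/2 - 82) = √(24863/2) = 23*√94/2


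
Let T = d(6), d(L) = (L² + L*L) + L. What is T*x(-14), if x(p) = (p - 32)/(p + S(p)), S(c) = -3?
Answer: 3588/17 ≈ 211.06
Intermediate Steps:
d(L) = L + 2*L² (d(L) = (L² + L²) + L = 2*L² + L = L + 2*L²)
x(p) = (-32 + p)/(-3 + p) (x(p) = (p - 32)/(p - 3) = (-32 + p)/(-3 + p))
T = 78 (T = 6*(1 + 2*6) = 6*(1 + 12) = 6*13 = 78)
T*x(-14) = 78*((-32 - 14)/(-3 - 14)) = 78*(-46/(-17)) = 78*(-1/17*(-46)) = 78*(46/17) = 3588/17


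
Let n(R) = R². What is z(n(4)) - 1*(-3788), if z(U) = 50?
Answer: 3838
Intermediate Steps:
z(n(4)) - 1*(-3788) = 50 - 1*(-3788) = 50 + 3788 = 3838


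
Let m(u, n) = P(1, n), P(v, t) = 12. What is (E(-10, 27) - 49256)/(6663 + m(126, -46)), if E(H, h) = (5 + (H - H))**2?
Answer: -49231/6675 ≈ -7.3754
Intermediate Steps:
m(u, n) = 12
E(H, h) = 25 (E(H, h) = (5 + 0)**2 = 5**2 = 25)
(E(-10, 27) - 49256)/(6663 + m(126, -46)) = (25 - 49256)/(6663 + 12) = -49231/6675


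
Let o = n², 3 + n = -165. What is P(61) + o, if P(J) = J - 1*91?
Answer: 28194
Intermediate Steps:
n = -168 (n = -3 - 165 = -168)
P(J) = -91 + J (P(J) = J - 91 = -91 + J)
o = 28224 (o = (-168)² = 28224)
P(61) + o = (-91 + 61) + 28224 = -30 + 28224 = 28194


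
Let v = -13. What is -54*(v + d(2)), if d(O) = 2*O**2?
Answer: 270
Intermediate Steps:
-54*(v + d(2)) = -54*(-13 + 2*2**2) = -54*(-13 + 2*4) = -54*(-13 + 8) = -54*(-5) = 270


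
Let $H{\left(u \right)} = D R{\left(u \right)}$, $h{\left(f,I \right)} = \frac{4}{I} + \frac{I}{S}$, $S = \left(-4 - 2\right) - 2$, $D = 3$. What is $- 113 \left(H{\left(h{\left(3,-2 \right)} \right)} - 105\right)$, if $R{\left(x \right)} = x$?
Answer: $\frac{49833}{4} \approx 12458.0$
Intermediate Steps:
$S = -8$ ($S = -6 - 2 = -8$)
$h{\left(f,I \right)} = \frac{4}{I} - \frac{I}{8}$ ($h{\left(f,I \right)} = \frac{4}{I} + \frac{I}{-8} = \frac{4}{I} + I \left(- \frac{1}{8}\right) = \frac{4}{I} - \frac{I}{8}$)
$H{\left(u \right)} = 3 u$
$- 113 \left(H{\left(h{\left(3,-2 \right)} \right)} - 105\right) = - 113 \left(3 \left(\frac{4}{-2} - - \frac{1}{4}\right) - 105\right) = - 113 \left(3 \left(4 \left(- \frac{1}{2}\right) + \frac{1}{4}\right) - 105\right) = - 113 \left(3 \left(-2 + \frac{1}{4}\right) - 105\right) = - 113 \left(3 \left(- \frac{7}{4}\right) - 105\right) = - 113 \left(- \frac{21}{4} - 105\right) = \left(-113\right) \left(- \frac{441}{4}\right) = \frac{49833}{4}$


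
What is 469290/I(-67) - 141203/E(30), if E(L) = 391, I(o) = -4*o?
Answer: 72824993/52394 ≈ 1389.9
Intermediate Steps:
469290/I(-67) - 141203/E(30) = 469290/((-4*(-67))) - 141203/391 = 469290/268 - 141203*1/391 = 469290*(1/268) - 141203/391 = 234645/134 - 141203/391 = 72824993/52394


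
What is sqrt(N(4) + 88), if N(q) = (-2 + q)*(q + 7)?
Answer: sqrt(110) ≈ 10.488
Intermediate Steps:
N(q) = (-2 + q)*(7 + q)
sqrt(N(4) + 88) = sqrt((-14 + 4**2 + 5*4) + 88) = sqrt((-14 + 16 + 20) + 88) = sqrt(22 + 88) = sqrt(110)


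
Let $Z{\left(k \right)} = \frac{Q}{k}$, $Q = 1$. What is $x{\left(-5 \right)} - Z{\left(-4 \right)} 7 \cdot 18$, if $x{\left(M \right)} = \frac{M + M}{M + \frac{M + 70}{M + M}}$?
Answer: $\frac{1489}{46} \approx 32.37$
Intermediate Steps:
$x{\left(M \right)} = \frac{2 M}{M + \frac{70 + M}{2 M}}$
$Z{\left(k \right)} = \frac{1}{k}$ ($Z{\left(k \right)} = 1 \frac{1}{k} = \frac{1}{k}$)
$x{\left(-5 \right)} - Z{\left(-4 \right)} 7 \cdot 18 = \frac{4 \left(-5\right)^{2}}{70 - 5 + 2 \left(-5\right)^{2}} - \frac{1}{-4} \cdot 7 \cdot 18 = 4 \cdot 25 \frac{1}{70 - 5 + 2 \cdot 25} - \left(- \frac{1}{4}\right) 7 \cdot 18 = 4 \cdot 25 \frac{1}{70 - 5 + 50} - \left(- \frac{7}{4}\right) 18 = 4 \cdot 25 \cdot \frac{1}{115} - - \frac{63}{2} = 4 \cdot 25 \cdot \frac{1}{115} + \frac{63}{2} = \frac{20}{23} + \frac{63}{2} = \frac{1489}{46}$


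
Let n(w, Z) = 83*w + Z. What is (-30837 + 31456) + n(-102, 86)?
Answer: -7761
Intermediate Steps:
n(w, Z) = Z + 83*w
(-30837 + 31456) + n(-102, 86) = (-30837 + 31456) + (86 + 83*(-102)) = 619 + (86 - 8466) = 619 - 8380 = -7761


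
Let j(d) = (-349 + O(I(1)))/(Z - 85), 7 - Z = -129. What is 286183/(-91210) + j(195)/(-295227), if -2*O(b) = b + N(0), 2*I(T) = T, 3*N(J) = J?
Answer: -8617809040997/2746620776340 ≈ -3.1376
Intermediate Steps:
Z = 136 (Z = 7 - 1*(-129) = 7 + 129 = 136)
N(J) = J/3
I(T) = T/2
O(b) = -b/2 (O(b) = -(b + (⅓)*0)/2 = -(b + 0)/2 = -b/2)
j(d) = -1397/204 (j(d) = (-349 - 1/4)/(136 - 85) = (-349 - ½*½)/51 = (-349 - ¼)*(1/51) = -1397/4*1/51 = -1397/204)
286183/(-91210) + j(195)/(-295227) = 286183/(-91210) - 1397/204/(-295227) = 286183*(-1/91210) - 1397/204*(-1/295227) = -286183/91210 + 1397/60226308 = -8617809040997/2746620776340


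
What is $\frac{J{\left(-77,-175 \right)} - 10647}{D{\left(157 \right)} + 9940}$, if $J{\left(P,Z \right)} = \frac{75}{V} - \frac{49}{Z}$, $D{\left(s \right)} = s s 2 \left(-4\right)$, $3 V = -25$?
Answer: $\frac{266393}{4681300} \approx 0.056906$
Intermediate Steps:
$V = - \frac{25}{3}$ ($V = \frac{1}{3} \left(-25\right) = - \frac{25}{3} \approx -8.3333$)
$D{\left(s \right)} = - 8 s^{2}$ ($D{\left(s \right)} = s^{2} \cdot 2 \left(-4\right) = 2 s^{2} \left(-4\right) = - 8 s^{2}$)
$J{\left(P,Z \right)} = -9 - \frac{49}{Z}$ ($J{\left(P,Z \right)} = \frac{75}{- \frac{25}{3}} - \frac{49}{Z} = 75 \left(- \frac{3}{25}\right) - \frac{49}{Z} = -9 - \frac{49}{Z}$)
$\frac{J{\left(-77,-175 \right)} - 10647}{D{\left(157 \right)} + 9940} = \frac{\left(-9 - \frac{49}{-175}\right) - 10647}{- 8 \cdot 157^{2} + 9940} = \frac{\left(-9 - - \frac{7}{25}\right) - 10647}{\left(-8\right) 24649 + 9940} = \frac{\left(-9 + \frac{7}{25}\right) - 10647}{-197192 + 9940} = \frac{- \frac{218}{25} - 10647}{-187252} = \left(- \frac{266393}{25}\right) \left(- \frac{1}{187252}\right) = \frac{266393}{4681300}$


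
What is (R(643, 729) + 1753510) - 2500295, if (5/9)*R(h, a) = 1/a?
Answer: -302447924/405 ≈ -7.4679e+5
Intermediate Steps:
R(h, a) = 9/(5*a)
(R(643, 729) + 1753510) - 2500295 = ((9/5)/729 + 1753510) - 2500295 = ((9/5)*(1/729) + 1753510) - 2500295 = (1/405 + 1753510) - 2500295 = 710171551/405 - 2500295 = -302447924/405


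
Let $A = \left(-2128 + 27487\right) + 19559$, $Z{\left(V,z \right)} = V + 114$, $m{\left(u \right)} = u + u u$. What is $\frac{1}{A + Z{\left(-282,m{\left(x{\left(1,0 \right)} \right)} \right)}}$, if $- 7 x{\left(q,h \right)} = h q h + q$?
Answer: $\frac{1}{44750} \approx 2.2346 \cdot 10^{-5}$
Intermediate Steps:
$x{\left(q,h \right)} = - \frac{q}{7} - \frac{q h^{2}}{7}$ ($x{\left(q,h \right)} = - \frac{h q h + q}{7} = - \frac{q h^{2} + q}{7} = - \frac{q + q h^{2}}{7} = - \frac{q}{7} - \frac{q h^{2}}{7}$)
$m{\left(u \right)} = u + u^{2}$
$Z{\left(V,z \right)} = 114 + V$
$A = 44918$ ($A = 25359 + 19559 = 44918$)
$\frac{1}{A + Z{\left(-282,m{\left(x{\left(1,0 \right)} \right)} \right)}} = \frac{1}{44918 + \left(114 - 282\right)} = \frac{1}{44918 - 168} = \frac{1}{44750}$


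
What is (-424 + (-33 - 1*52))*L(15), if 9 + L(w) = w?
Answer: -3054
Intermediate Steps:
L(w) = -9 + w
(-424 + (-33 - 1*52))*L(15) = (-424 + (-33 - 1*52))*(-9 + 15) = (-424 + (-33 - 52))*6 = (-424 - 85)*6 = -509*6 = -3054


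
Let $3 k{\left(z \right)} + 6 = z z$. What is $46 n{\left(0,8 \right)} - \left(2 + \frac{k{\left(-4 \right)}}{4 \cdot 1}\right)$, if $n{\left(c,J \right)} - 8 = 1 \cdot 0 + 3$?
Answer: $\frac{3019}{6} \approx 503.17$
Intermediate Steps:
$k{\left(z \right)} = -2 + \frac{z^{2}}{3}$ ($k{\left(z \right)} = -2 + \frac{z z}{3} = -2 + \frac{z^{2}}{3}$)
$n{\left(c,J \right)} = 11$ ($n{\left(c,J \right)} = 8 + \left(1 \cdot 0 + 3\right) = 8 + \left(0 + 3\right) = 8 + 3 = 11$)
$46 n{\left(0,8 \right)} - \left(2 + \frac{k{\left(-4 \right)}}{4 \cdot 1}\right) = 46 \cdot 11 - \left(2 + \frac{-2 + \frac{\left(-4\right)^{2}}{3}}{4 \cdot 1}\right) = 506 - \left(2 + \frac{-2 + \frac{1}{3} \cdot 16}{4}\right) = 506 - \left(2 + \left(-2 + \frac{16}{3}\right) \frac{1}{4}\right) = 506 - \left(2 + \frac{10}{3} \cdot \frac{1}{4}\right) = 506 - \frac{17}{6} = \frac{3019}{6}$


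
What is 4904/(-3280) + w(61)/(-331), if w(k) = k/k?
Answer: -203313/135710 ≈ -1.4981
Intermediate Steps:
w(k) = 1
4904/(-3280) + w(61)/(-331) = 4904/(-3280) + 1/(-331) = 4904*(-1/3280) + 1*(-1/331) = -613/410 - 1/331 = -203313/135710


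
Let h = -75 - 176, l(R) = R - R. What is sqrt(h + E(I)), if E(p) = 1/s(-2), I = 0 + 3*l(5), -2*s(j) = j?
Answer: 5*I*sqrt(10) ≈ 15.811*I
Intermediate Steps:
l(R) = 0
s(j) = -j/2
I = 0 (I = 0 + 3*0 = 0 + 0 = 0)
E(p) = 1 (E(p) = 1/(-1/2*(-2)) = 1/1 = 1)
h = -251
sqrt(h + E(I)) = sqrt(-251 + 1) = sqrt(-250) = 5*I*sqrt(10)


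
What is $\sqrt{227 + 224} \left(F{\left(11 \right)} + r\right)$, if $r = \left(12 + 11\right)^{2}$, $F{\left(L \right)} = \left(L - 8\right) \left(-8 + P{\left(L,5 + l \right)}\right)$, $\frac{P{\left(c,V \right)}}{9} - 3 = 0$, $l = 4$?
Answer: $586 \sqrt{451} \approx 12445.0$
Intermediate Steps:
$P{\left(c,V \right)} = 27$ ($P{\left(c,V \right)} = 27 + 9 \cdot 0 = 27 + 0 = 27$)
$F{\left(L \right)} = -152 + 19 L$ ($F{\left(L \right)} = \left(L - 8\right) \left(-8 + 27\right) = \left(-8 + L\right) 19 = -152 + 19 L$)
$r = 529$ ($r = 23^{2} = 529$)
$\sqrt{227 + 224} \left(F{\left(11 \right)} + r\right) = \sqrt{227 + 224} \left(\left(-152 + 19 \cdot 11\right) + 529\right) = \sqrt{451} \left(\left(-152 + 209\right) + 529\right) = \sqrt{451} \left(57 + 529\right) = \sqrt{451} \cdot 586 = 586 \sqrt{451}$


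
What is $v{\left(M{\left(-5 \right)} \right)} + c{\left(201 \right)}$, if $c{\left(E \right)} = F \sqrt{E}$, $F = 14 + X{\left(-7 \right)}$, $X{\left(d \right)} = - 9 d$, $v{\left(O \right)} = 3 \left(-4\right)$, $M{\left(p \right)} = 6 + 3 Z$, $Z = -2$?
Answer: $-12 + 77 \sqrt{201} \approx 1079.7$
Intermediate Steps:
$M{\left(p \right)} = 0$ ($M{\left(p \right)} = 6 + 3 \left(-2\right) = 6 - 6 = 0$)
$v{\left(O \right)} = -12$
$F = 77$ ($F = 14 - -63 = 14 + 63 = 77$)
$c{\left(E \right)} = 77 \sqrt{E}$
$v{\left(M{\left(-5 \right)} \right)} + c{\left(201 \right)} = -12 + 77 \sqrt{201}$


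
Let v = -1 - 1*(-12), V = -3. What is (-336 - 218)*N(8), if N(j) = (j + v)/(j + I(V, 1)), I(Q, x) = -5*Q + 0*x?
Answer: -10526/23 ≈ -457.65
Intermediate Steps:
I(Q, x) = -5*Q (I(Q, x) = -5*Q + 0 = -5*Q)
v = 11 (v = -1 + 12 = 11)
N(j) = (11 + j)/(15 + j) (N(j) = (j + 11)/(j - 5*(-3)) = (11 + j)/(j + 15) = (11 + j)/(15 + j))
(-336 - 218)*N(8) = (-336 - 218)*((11 + 8)/(15 + 8)) = -554*19/23 = -10526/23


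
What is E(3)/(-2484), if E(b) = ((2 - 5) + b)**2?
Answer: 0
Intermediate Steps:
E(b) = (-3 + b)**2
E(3)/(-2484) = (-3 + 3)**2/(-2484) = 0**2*(-1/2484) = 0*(-1/2484) = 0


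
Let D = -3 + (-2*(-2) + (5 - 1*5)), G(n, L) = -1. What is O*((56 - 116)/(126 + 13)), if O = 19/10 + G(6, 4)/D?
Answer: -54/139 ≈ -0.38849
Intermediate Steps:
D = 1 (D = -3 + (4 + (5 - 5)) = -3 + (4 + 0) = -3 + 4 = 1)
O = 9/10 (O = 19/10 - 1/1 = 19*(⅒) - 1*1 = 19/10 - 1 = 9/10 ≈ 0.90000)
O*((56 - 116)/(126 + 13)) = 9*((56 - 116)/(126 + 13))/10 = 9*(-60/139)/10 = 9*(-60*1/139)/10 = (9/10)*(-60/139) = -54/139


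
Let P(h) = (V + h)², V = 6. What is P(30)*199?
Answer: 257904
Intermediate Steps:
P(h) = (6 + h)²
P(30)*199 = (6 + 30)²*199 = 36²*199 = 1296*199 = 257904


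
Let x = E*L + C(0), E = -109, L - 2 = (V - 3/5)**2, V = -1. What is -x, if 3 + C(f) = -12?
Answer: 12801/25 ≈ 512.04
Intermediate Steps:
L = 114/25 (L = 2 + (-1 - 3/5)**2 = 2 + (-8/5)**2 = 2 + 64/25 = 114/25 ≈ 4.5600)
C(f) = -15 (C(f) = -3 - 12 = -15)
x = -12801/25 (x = -109*114/25 - 15 = -12426/25 - 15 = -12801/25 ≈ -512.04)
-x = -1*(-12801/25) = 12801/25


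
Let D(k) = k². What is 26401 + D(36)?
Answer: 27697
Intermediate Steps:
26401 + D(36) = 26401 + 36² = 26401 + 1296 = 27697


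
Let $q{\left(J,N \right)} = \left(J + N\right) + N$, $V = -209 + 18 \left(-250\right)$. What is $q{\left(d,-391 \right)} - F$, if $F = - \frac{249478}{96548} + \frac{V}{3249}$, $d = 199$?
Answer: $- \frac{90806418481}{156842226} \approx -578.97$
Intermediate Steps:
$V = -4709$ ($V = -209 - 4500 = -4709$)
$q{\left(J,N \right)} = J + 2 N$
$F = - \frac{632599277}{156842226}$ ($F = - \frac{249478}{96548} - \frac{4709}{3249} = \left(-249478\right) \frac{1}{96548} - \frac{4709}{3249} = - \frac{124739}{48274} - \frac{4709}{3249} = - \frac{632599277}{156842226} \approx -4.0333$)
$q{\left(d,-391 \right)} - F = \left(199 + 2 \left(-391\right)\right) - - \frac{632599277}{156842226} = \left(199 - 782\right) + \frac{632599277}{156842226} = -583 + \frac{632599277}{156842226} = - \frac{90806418481}{156842226}$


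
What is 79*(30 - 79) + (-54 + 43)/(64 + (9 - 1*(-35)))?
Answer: -418079/108 ≈ -3871.1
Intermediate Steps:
79*(30 - 79) + (-54 + 43)/(64 + (9 - 1*(-35))) = 79*(-49) - 11/(64 + (9 + 35)) = -3871 - 11/(64 + 44) = -3871 - 11/108 = -418079/108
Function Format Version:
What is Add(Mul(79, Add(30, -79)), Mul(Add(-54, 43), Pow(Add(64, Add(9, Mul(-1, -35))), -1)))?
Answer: Rational(-418079, 108) ≈ -3871.1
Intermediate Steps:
Add(Mul(79, Add(30, -79)), Mul(Add(-54, 43), Pow(Add(64, Add(9, Mul(-1, -35))), -1))) = Add(Mul(79, -49), Mul(-11, Pow(Add(64, Add(9, 35)), -1))) = Add(-3871, Mul(-11, Pow(Add(64, 44), -1))) = Add(-3871, Mul(-11, Pow(108, -1))) = Add(-3871, Mul(-11, Rational(1, 108))) = Add(-3871, Rational(-11, 108)) = Rational(-418079, 108)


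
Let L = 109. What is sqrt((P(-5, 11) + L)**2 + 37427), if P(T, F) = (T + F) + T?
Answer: 3*sqrt(5503) ≈ 222.55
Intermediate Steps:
P(T, F) = F + 2*T (P(T, F) = (F + T) + T = F + 2*T)
sqrt((P(-5, 11) + L)**2 + 37427) = sqrt(((11 + 2*(-5)) + 109)**2 + 37427) = sqrt(((11 - 10) + 109)**2 + 37427) = sqrt((1 + 109)**2 + 37427) = sqrt(110**2 + 37427) = sqrt(12100 + 37427) = sqrt(49527) = 3*sqrt(5503)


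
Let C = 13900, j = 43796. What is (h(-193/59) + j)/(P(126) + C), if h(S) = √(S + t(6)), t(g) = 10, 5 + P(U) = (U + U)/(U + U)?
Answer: 10949/3474 + √23423/819864 ≈ 3.1519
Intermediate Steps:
P(U) = -4 (P(U) = -5 + (U + U)/(U + U) = -5 + (2*U)/((2*U)) = -5 + (2*U)*(1/(2*U)) = -5 + 1 = -4)
h(S) = √(10 + S) (h(S) = √(S + 10) = √(10 + S))
(h(-193/59) + j)/(P(126) + C) = (√(10 - 193/59) + 43796)/(-4 + 13900) = (√(10 - 193*1/59) + 43796)/13896 = (√(10 - 193/59) + 43796)*(1/13896) = (√(397/59) + 43796)*(1/13896) = (√23423/59 + 43796)*(1/13896) = (43796 + √23423/59)*(1/13896) = 10949/3474 + √23423/819864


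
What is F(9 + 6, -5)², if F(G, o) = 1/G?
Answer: 1/225 ≈ 0.0044444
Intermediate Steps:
F(9 + 6, -5)² = (1/(9 + 6))² = (1/15)² = 1/225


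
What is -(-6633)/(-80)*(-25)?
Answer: 33165/16 ≈ 2072.8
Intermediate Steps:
-(-6633)/(-80)*(-25) = -(-6633)*(-1)/80*(-25) = -99*67/80*(-25) = -6633/80*(-25) = 33165/16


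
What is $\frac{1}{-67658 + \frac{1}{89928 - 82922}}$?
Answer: $- \frac{7006}{474011947} \approx -1.478 \cdot 10^{-5}$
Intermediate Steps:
$\frac{1}{-67658 + \frac{1}{89928 - 82922}} = \frac{1}{-67658 + \frac{1}{7006}} = \frac{1}{- \frac{474011947}{7006}} = - \frac{7006}{474011947}$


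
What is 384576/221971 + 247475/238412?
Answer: 7716831923/2785292108 ≈ 2.7706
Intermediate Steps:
384576/221971 + 247475/238412 = 384576*(1/221971) + 247475*(1/238412) = 384576/221971 + 13025/12548 = 7716831923/2785292108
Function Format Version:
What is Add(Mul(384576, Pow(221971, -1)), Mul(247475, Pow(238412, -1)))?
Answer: Rational(7716831923, 2785292108) ≈ 2.7706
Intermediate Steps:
Add(Mul(384576, Pow(221971, -1)), Mul(247475, Pow(238412, -1))) = Add(Mul(384576, Rational(1, 221971)), Mul(247475, Rational(1, 238412))) = Add(Rational(384576, 221971), Rational(13025, 12548)) = Rational(7716831923, 2785292108)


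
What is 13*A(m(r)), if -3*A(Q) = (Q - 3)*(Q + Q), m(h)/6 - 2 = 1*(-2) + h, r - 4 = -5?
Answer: -468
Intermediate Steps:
r = -1 (r = 4 - 5 = -1)
m(h) = 6*h (m(h) = 12 + 6*(1*(-2) + h) = 12 + 6*(-2 + h) = 12 + (-12 + 6*h) = 6*h)
A(Q) = -2*Q*(-3 + Q)/3 (A(Q) = -(Q - 3)*(Q + Q)/3 = -(-3 + Q)*2*Q/3 = -2*Q*(-3 + Q)/3)
13*A(m(r)) = 13*(2*(6*(-1))*(3 - 6*(-1))/3) = 13*((⅔)*(-6)*(3 - 1*(-6))) = 13*((⅔)*(-6)*(3 + 6)) = 13*((⅔)*(-6)*9) = 13*(-36) = -468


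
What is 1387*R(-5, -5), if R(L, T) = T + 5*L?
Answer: -41610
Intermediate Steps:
1387*R(-5, -5) = 1387*(-5 + 5*(-5)) = 1387*(-5 - 25) = 1387*(-30) = -41610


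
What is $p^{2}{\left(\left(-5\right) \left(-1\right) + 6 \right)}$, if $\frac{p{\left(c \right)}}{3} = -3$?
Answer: $81$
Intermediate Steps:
$p{\left(c \right)} = -9$ ($p{\left(c \right)} = 3 \left(-3\right) = -9$)
$p^{2}{\left(\left(-5\right) \left(-1\right) + 6 \right)} = \left(-9\right)^{2} = 81$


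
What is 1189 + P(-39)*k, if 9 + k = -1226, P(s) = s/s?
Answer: -46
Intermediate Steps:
P(s) = 1
k = -1235 (k = -9 - 1226 = -1235)
1189 + P(-39)*k = 1189 + 1*(-1235) = 1189 - 1235 = -46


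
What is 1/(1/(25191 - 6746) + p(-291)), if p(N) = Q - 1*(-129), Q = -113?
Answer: 18445/295121 ≈ 0.062500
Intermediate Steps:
p(N) = 16 (p(N) = -113 - 1*(-129) = -113 + 129 = 16)
1/(1/(25191 - 6746) + p(-291)) = 1/(1/(25191 - 6746) + 16) = 1/(1/18445 + 16) = 1/(295121/18445) = 18445/295121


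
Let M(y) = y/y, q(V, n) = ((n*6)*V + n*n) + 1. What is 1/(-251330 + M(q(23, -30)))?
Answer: -1/251329 ≈ -3.9789e-6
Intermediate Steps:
q(V, n) = 1 + n**2 + 6*V*n (q(V, n) = ((6*n)*V + n**2) + 1 = (6*V*n + n**2) + 1 = (n**2 + 6*V*n) + 1 = 1 + n**2 + 6*V*n)
M(y) = 1
1/(-251330 + M(q(23, -30))) = 1/(-251330 + 1) = 1/(-251329) = -1/251329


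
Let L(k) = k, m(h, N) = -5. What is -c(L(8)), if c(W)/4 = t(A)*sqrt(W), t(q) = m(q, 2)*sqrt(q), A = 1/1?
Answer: 40*sqrt(2) ≈ 56.569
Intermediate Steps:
A = 1
t(q) = -5*sqrt(q)
c(W) = -20*sqrt(W) (c(W) = 4*((-5*sqrt(1))*sqrt(W)) = 4*((-5*1)*sqrt(W)) = 4*(-5*sqrt(W)) = -20*sqrt(W))
-c(L(8)) = -(-20)*sqrt(8) = -(-20)*2*sqrt(2) = -(-40)*sqrt(2) = 40*sqrt(2)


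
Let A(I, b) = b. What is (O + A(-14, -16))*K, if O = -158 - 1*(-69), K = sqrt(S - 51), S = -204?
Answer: -105*I*sqrt(255) ≈ -1676.7*I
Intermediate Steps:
K = I*sqrt(255) (K = sqrt(-204 - 51) = sqrt(-255) = I*sqrt(255) ≈ 15.969*I)
O = -89 (O = -158 + 69 = -89)
(O + A(-14, -16))*K = (-89 - 16)*(I*sqrt(255)) = -105*I*sqrt(255)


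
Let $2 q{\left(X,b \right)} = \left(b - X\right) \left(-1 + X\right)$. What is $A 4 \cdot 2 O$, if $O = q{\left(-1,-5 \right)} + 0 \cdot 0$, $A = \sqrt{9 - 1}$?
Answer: $64 \sqrt{2} \approx 90.51$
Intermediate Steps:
$q{\left(X,b \right)} = \frac{\left(-1 + X\right) \left(b - X\right)}{2}$ ($q{\left(X,b \right)} = \frac{\left(b - X\right) \left(-1 + X\right)}{2} = \frac{\left(-1 + X\right) \left(b - X\right)}{2}$)
$A = 2 \sqrt{2}$ ($A = \sqrt{8} = 2 \sqrt{2} \approx 2.8284$)
$O = 4$ ($O = \left(\frac{1}{2} \left(-1\right) - - \frac{5}{2} - \frac{\left(-1\right)^{2}}{2} + \frac{1}{2} \left(-1\right) \left(-5\right)\right) + 0 \cdot 0 = \left(- \frac{1}{2} + \frac{5}{2} - \frac{1}{2} + \frac{5}{2}\right) + 0 = 4 + 0 = 4$)
$A 4 \cdot 2 O = 2 \sqrt{2} \cdot 4 \cdot 2 \cdot 4 = 8 \sqrt{2} \cdot 2 \cdot 4 = 16 \sqrt{2} \cdot 4 = 64 \sqrt{2}$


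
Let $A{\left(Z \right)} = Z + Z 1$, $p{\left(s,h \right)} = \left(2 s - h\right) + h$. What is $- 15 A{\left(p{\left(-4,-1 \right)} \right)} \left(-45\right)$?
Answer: $-10800$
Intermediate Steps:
$p{\left(s,h \right)} = 2 s$ ($p{\left(s,h \right)} = \left(- h + 2 s\right) + h = 2 s$)
$A{\left(Z \right)} = 2 Z$ ($A{\left(Z \right)} = Z + Z = 2 Z$)
$- 15 A{\left(p{\left(-4,-1 \right)} \right)} \left(-45\right) = - 15 \cdot 2 \cdot 2 \left(-4\right) \left(-45\right) = - 15 \cdot 2 \left(-8\right) \left(-45\right) = \left(-15\right) \left(-16\right) \left(-45\right) = 240 \left(-45\right) = -10800$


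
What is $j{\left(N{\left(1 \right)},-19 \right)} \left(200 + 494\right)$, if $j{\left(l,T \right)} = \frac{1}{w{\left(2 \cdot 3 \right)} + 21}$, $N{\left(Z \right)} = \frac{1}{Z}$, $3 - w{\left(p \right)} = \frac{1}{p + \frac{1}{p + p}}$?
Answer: $\frac{25331}{870} \approx 29.116$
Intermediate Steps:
$w{\left(p \right)} = 3 - \frac{1}{p + \frac{1}{2 p}}$ ($w{\left(p \right)} = 3 - \frac{1}{p + \frac{1}{p + p}} = 3 - \frac{1}{p + \frac{1}{2 p}}$)
$j{\left(l,T \right)} = \frac{73}{1740}$ ($j{\left(l,T \right)} = \frac{1}{\frac{3 - 2 \cdot 2 \cdot 3 + 6 \left(2 \cdot 3\right)^{2}}{1 + 2 \left(2 \cdot 3\right)^{2}} + 21} = \frac{1}{\frac{3 - 12 + 6 \cdot 6^{2}}{1 + 2 \cdot 6^{2}} + 21} = \frac{1}{\frac{3 - 12 + 6 \cdot 36}{1 + 2 \cdot 36} + 21} = \frac{1}{\frac{3 - 12 + 216}{1 + 72} + 21} = \frac{1}{\frac{1}{73} \cdot 207 + 21} = \frac{1}{\frac{207}{73} + 21} = \frac{1}{\frac{1740}{73}} = \frac{73}{1740}$)
$j{\left(N{\left(1 \right)},-19 \right)} \left(200 + 494\right) = \frac{73 \left(200 + 494\right)}{1740} = \frac{73}{1740} \cdot 694 = \frac{25331}{870}$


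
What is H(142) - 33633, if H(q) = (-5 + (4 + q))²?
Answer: -13752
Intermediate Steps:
H(q) = (-1 + q)²
H(142) - 33633 = (-1 + 142)² - 33633 = 141² - 33633 = 19881 - 33633 = -13752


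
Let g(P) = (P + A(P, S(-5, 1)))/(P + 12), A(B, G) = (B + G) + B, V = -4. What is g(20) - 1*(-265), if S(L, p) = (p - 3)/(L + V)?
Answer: 38431/144 ≈ 266.88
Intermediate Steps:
S(L, p) = (-3 + p)/(-4 + L) (S(L, p) = (p - 3)/(L - 4) = (-3 + p)/(-4 + L))
A(B, G) = G + 2*B
g(P) = (2/9 + 3*P)/(12 + P) (g(P) = (P + ((-3 + 1)/(-4 - 5) + 2*P))/(P + 12) = (P + (-2/(-9) + 2*P))/(12 + P) = (P + (-1/9*(-2) + 2*P))/(12 + P) = (P + (2/9 + 2*P))/(12 + P) = (2/9 + 3*P)/(12 + P))
g(20) - 1*(-265) = (2 + 27*20)/(9*(12 + 20)) - 1*(-265) = (1/9)*(2 + 540)/32 + 265 = (1/9)*(1/32)*542 + 265 = 271/144 + 265 = 38431/144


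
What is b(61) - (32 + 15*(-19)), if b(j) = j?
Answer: 314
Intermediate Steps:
b(61) - (32 + 15*(-19)) = 61 - (32 + 15*(-19)) = 61 - (32 - 285) = 61 - 1*(-253) = 61 + 253 = 314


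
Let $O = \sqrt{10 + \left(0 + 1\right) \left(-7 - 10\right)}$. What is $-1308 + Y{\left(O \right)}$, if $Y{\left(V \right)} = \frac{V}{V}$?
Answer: $-1307$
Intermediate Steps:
$O = i \sqrt{7}$ ($O = \sqrt{10 + 1 \left(-17\right)} = \sqrt{10 - 17} = \sqrt{-7} = i \sqrt{7} \approx 2.6458 i$)
$Y{\left(V \right)} = 1$
$-1308 + Y{\left(O \right)} = -1308 + 1 = -1307$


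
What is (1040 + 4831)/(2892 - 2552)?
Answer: 5871/340 ≈ 17.268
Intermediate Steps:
(1040 + 4831)/(2892 - 2552) = 5871/340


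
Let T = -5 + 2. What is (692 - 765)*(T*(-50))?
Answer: -10950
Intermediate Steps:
T = -3
(692 - 765)*(T*(-50)) = (692 - 765)*(-3*(-50)) = -73*150 = -10950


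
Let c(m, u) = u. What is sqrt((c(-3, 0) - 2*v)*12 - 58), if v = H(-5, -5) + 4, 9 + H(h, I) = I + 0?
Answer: sqrt(182) ≈ 13.491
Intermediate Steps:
H(h, I) = -9 + I (H(h, I) = -9 + (I + 0) = -9 + I)
v = -10 (v = (-9 - 5) + 4 = -14 + 4 = -10)
sqrt((c(-3, 0) - 2*v)*12 - 58) = sqrt((0 - 2*(-10))*12 - 58) = sqrt((0 + 20)*12 - 58) = sqrt(20*12 - 58) = sqrt(240 - 58) = sqrt(182)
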